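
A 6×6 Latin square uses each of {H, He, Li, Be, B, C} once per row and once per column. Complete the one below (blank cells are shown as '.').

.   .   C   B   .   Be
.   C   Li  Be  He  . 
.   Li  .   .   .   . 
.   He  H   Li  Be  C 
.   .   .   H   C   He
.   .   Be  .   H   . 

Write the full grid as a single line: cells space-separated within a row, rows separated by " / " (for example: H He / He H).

He H C B Li Be / H C Li Be He B / Be Li He C B H / B He H Li Be C / Li Be B H C He / C B Be He H Li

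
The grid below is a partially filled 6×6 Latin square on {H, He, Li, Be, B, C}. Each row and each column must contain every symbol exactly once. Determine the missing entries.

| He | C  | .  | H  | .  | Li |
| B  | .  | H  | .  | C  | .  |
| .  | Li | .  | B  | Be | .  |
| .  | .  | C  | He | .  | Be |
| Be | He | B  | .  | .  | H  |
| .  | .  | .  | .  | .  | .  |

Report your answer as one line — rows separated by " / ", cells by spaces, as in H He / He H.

(r1,c3): row 1 has {H,He,Li,C}; column 3 has {H,B,C}, so it must be Be.
(r1,c5): row 1 has {H,He,Li,Be,C}; column 5 has {Be,C}, so it must be B.
(r2,c2): row 2 has {H,B,C}; column 2 has {He,Li,C}, so it must be Be.
(r2,c4): row 2 has {H,Be,B,C}; column 4 has {H,He,B}, so it must be Li.
(r2,c6): row 2 has {H,Li,Be,B,C}; column 6 has {H,Li,Be}, so it must be He.
(r3,c3): row 3 has {Li,Be,B}; column 3 has {H,Be,B,C}, so it must be He.
(r3,c6): row 3 has {He,Li,Be,B}; column 6 has {H,He,Li,Be}, so it must be C.
(r5,c4): row 5 has {H,He,Be,B}; column 4 has {H,He,Li,B}, so it must be C.
(r5,c5): row 5 has {H,He,Be,B,C}; column 5 has {Be,B,C}, so it must be Li.
(r6,c3): row 6 is empty so far; column 3 has {H,He,Be,B,C}, so it must be Li.
(r6,c4): row 6 has {Li}; column 4 has {H,He,Li,B,C}, so it must be Be.
(r6,c6): row 6 has {Li,Be}; column 6 has {H,He,Li,Be,C}, so it must be B.
(r3,c1): row 3 has {He,Li,Be,B,C}; column 1 has {He,Be,B}, so it must be H.
(r4,c1): row 4 has {He,Be,C}; column 1 has {H,He,Be,B}, so it must be Li.
(r4,c5): row 4 has {He,Li,Be,C}; column 5 has {Li,Be,B,C}, so it must be H.
(r6,c1): row 6 has {Li,Be,B}; column 1 has {H,He,Li,Be,B}, so it must be C.
(r6,c2): row 6 has {Li,Be,B,C}; column 2 has {He,Li,Be,C}, so it must be H.
(r6,c5): row 6 has {H,Li,Be,B,C}; column 5 has {H,Li,Be,B,C}, so it must be He.
(r4,c2): row 4 has {H,He,Li,Be,C}; column 2 has {H,He,Li,Be,C}, so it must be B.

He C Be H B Li / B Be H Li C He / H Li He B Be C / Li B C He H Be / Be He B C Li H / C H Li Be He B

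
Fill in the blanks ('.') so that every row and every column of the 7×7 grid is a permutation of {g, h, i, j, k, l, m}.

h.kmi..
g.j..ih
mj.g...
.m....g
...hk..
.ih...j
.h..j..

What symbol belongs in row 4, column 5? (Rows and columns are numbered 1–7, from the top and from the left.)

h

row 1 has {h,i,k,m}; column 7 has {g,h,j} — only l is left for (r1,c7).
row 1 has {h,i,k,l,m}; column 2 has {h,i,j,m} — only g is left for (r1,c2).
row 1 has {g,h,i,k,l,m}; column 6 has {i} — only j is left for (r1,c6).
row 5 has {h,k}; column 2 has {g,h,i,j,m} — only l is left for (r5,c2).
row 2 has {g,h,i,j}; column 2 has {g,h,i,j,l,m} — only k is left for (r2,c2).
row 2 has {g,h,i,j,k}; column 4 has {g,h,m} — only l is left for (r2,c4).
row 2 has {g,h,i,j,k,l}; column 5 has {i,j,k} — only m is left for (r2,c5).
row 6 has {h,i,j}; column 4 has {g,h,l,m} — only k is left for (r6,c4).
row 7 has {h,j}; column 4 has {g,h,k,l,m} — only i is left for (r7,c4).
row 4 has {g,m}; column 4 has {g,h,i,k,l,m} — only j is left for (r4,c4).
row 6 has {h,i,j,k}; column 1 has {g,h,m} — only l is left for (r6,c1).
row 6 has {h,i,j,k,l}; column 5 has {i,j,k,m} — only g is left for (r6,c5).
row 6 has {g,h,i,j,k,l}; column 6 has {i,j} — only m is left for (r6,c6).
row 7 has {h,i,j}; column 1 has {g,h,l,m} — only k is left for (r7,c1).
row 7 has {h,i,j,k}; column 7 has {g,h,j,l} — only m is left for (r7,c7).
row 4 has {g,j,m}; column 1 has {g,h,k,l,m} — only i is left for (r4,c1).
row 4 has {g,i,j,m}; column 3 has {h,j,k} — only l is left for (r4,c3).
row 4 has {g,i,j,l,m}; column 5 has {g,i,j,k,m} — only h is left for (r4,c5).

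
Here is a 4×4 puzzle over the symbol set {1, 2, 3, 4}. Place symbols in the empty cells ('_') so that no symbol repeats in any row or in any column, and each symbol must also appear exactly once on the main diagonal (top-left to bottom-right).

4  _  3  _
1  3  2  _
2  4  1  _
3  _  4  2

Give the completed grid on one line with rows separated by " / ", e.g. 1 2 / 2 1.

4 2 3 1 / 1 3 2 4 / 2 4 1 3 / 3 1 4 2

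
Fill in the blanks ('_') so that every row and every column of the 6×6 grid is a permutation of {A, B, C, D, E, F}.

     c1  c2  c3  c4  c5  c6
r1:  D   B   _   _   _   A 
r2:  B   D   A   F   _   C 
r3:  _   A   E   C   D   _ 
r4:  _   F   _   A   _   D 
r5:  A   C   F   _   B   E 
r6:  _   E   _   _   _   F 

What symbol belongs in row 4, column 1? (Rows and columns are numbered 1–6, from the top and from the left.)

E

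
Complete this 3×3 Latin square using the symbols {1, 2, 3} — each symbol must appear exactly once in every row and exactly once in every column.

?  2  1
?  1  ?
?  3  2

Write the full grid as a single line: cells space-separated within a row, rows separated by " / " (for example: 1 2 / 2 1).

Cell (r1,c1): row 1 has {1,2}; column 1 is empty so far → 3.
Cell (r2,c1): row 2 has {1}; column 1 has {3} → 2.
Cell (r2,c3): row 2 has {1,2}; column 3 has {1,2} → 3.
Cell (r3,c1): row 3 has {2,3}; column 1 has {2,3} → 1.

3 2 1 / 2 1 3 / 1 3 2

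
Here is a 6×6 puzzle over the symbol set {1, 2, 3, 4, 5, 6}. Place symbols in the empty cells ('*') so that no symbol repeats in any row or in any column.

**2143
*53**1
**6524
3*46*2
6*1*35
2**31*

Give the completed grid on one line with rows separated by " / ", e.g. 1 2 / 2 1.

(r1,c1): row 1 has {1,2,3,4}; column 1 has {2,3,6}, so it must be 5.
(r1,c2): row 1 has {1,2,3,4,5}; column 2 has {5}, so it must be 6.
(r2,c1): row 2 has {1,3,5}; column 1 has {2,3,5,6}, so it must be 4.
(r2,c4): row 2 has {1,3,4,5}; column 4 has {1,3,5,6}, so it must be 2.
(r2,c5): row 2 has {1,2,3,4,5}; column 5 has {1,2,3,4}, so it must be 6.
(r3,c1): row 3 has {2,4,5,6}; column 1 has {2,3,4,5,6}, so it must be 1.
(r3,c2): row 3 has {1,2,4,5,6}; column 2 has {5,6}, so it must be 3.
(r4,c2): row 4 has {2,3,4,6}; column 2 has {3,5,6}, so it must be 1.
(r4,c5): row 4 has {1,2,3,4,6}; column 5 has {1,2,3,4,6}, so it must be 5.
(r5,c4): row 5 has {1,3,5,6}; column 4 has {1,2,3,5,6}, so it must be 4.
(r6,c2): row 6 has {1,2,3}; column 2 has {1,3,5,6}, so it must be 4.
(r6,c3): row 6 has {1,2,3,4}; column 3 has {1,2,3,4,6}, so it must be 5.
(r6,c6): row 6 has {1,2,3,4,5}; column 6 has {1,2,3,4,5}, so it must be 6.
(r5,c2): row 5 has {1,3,4,5,6}; column 2 has {1,3,4,5,6}, so it must be 2.

5 6 2 1 4 3 / 4 5 3 2 6 1 / 1 3 6 5 2 4 / 3 1 4 6 5 2 / 6 2 1 4 3 5 / 2 4 5 3 1 6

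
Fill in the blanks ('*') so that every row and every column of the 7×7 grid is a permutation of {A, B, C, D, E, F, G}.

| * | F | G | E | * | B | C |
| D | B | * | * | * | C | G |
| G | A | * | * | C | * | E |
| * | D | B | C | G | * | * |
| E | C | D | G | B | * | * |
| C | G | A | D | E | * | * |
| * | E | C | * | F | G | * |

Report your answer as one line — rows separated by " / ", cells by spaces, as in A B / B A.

A F G E D B C / D B E F A C G / G A F B C D E / F D B C G E A / E C D G B A F / C G A D E F B / B E C A F G D

(r1,c1) = A
(r1,c5) = D
(r2,c5) = A
(r3,c3) = F
(r3,c4) = B
(r3,c6) = D
(r4,c1) = F
(r4,c7) = A
(r5,c7) = F
(r6,c6) = F
(r6,c7) = B
(r7,c1) = B
(r7,c4) = A
(r7,c7) = D
(r2,c3) = E
(r2,c4) = F
(r4,c6) = E
(r5,c6) = A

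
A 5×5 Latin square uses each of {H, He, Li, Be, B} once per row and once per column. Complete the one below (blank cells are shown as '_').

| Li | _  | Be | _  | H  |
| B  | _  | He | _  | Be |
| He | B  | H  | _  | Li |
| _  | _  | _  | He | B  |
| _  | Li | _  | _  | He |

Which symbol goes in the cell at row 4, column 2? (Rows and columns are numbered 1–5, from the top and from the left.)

Be

(r1,c2) = He
(r1,c4) = B
(r2,c2) = H
(r2,c4) = Li
(r3,c4) = Be
(r4,c2) = Be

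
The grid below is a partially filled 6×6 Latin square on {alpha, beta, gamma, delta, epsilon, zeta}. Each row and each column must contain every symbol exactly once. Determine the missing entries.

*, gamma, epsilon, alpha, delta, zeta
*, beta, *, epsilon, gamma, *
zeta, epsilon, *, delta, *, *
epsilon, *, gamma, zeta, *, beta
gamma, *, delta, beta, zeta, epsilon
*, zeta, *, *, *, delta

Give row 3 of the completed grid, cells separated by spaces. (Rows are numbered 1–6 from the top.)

zeta epsilon alpha delta beta gamma

(r1,c1) = beta
(r2,c6) = alpha
(r3,c6) = gamma
(r4,c5) = alpha
(r5,c2) = alpha
(r6,c1) = alpha
(r6,c3) = beta
(r6,c4) = gamma
(r6,c5) = epsilon
(r2,c1) = delta
(r2,c3) = zeta
(r3,c3) = alpha
(r3,c5) = beta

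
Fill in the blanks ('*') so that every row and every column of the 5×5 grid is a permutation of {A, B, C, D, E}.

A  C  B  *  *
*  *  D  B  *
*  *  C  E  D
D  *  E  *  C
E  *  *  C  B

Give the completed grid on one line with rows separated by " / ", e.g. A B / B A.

A C B D E / C E D B A / B A C E D / D B E A C / E D A C B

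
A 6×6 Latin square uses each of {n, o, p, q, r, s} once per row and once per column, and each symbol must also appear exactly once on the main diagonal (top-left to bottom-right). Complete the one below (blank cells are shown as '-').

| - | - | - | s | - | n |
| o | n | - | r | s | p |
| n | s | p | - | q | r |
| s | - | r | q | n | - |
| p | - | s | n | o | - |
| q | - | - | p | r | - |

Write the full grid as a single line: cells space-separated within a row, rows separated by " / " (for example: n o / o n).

r q o s p n / o n q r s p / n s p o q r / s p r q n o / p r s n o q / q o n p r s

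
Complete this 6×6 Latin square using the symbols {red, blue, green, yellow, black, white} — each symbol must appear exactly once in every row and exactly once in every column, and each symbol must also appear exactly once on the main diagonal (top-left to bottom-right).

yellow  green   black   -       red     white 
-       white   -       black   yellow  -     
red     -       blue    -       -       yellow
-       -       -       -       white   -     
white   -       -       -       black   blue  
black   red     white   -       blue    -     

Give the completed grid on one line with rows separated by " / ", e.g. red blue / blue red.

yellow green black blue red white / blue white green black yellow red / red black blue white green yellow / green blue yellow red white black / white yellow red green black blue / black red white yellow blue green

Cell (r1,c4): row 1 has {red,green,yellow,black,white}; column 4 has {black} → blue.
Cell (r3,c2): row 3 has {red,blue,yellow}; column 2 has {red,green,white} → black.
Cell (r3,c5): row 3 has {red,blue,yellow,black}; column 5 has {red,blue,yellow,black,white} → green.
Cell (r5,c2): row 5 has {blue,black,white}; column 2 has {red,green,black,white} → yellow.
Cell (r6,c6): row 6 has {red,blue,black,white}; column 6 has {blue,yellow,white}; the diagonal has {blue,yellow,black,white} → green.
Cell (r2,c6): row 2 has {yellow,black,white}; column 6 has {blue,green,yellow,white} → red.
Cell (r3,c4): row 3 has {red,blue,green,yellow,black}; column 4 has {blue,black} → white.
Cell (r4,c2): row 4 has {white}; column 2 has {red,green,yellow,black,white} → blue.
Cell (r4,c4): row 4 has {blue,white}; column 4 has {blue,black,white}; the diagonal has {blue,green,yellow,black,white} → red.
Cell (r4,c6): row 4 has {red,blue,white}; column 6 has {red,blue,green,yellow,white} → black.
Cell (r5,c4): row 5 has {blue,yellow,black,white}; column 4 has {red,blue,black,white} → green.
Cell (r6,c4): row 6 has {red,blue,green,black,white}; column 4 has {red,blue,green,black,white} → yellow.
Cell (r2,c3): row 2 has {red,yellow,black,white}; column 3 has {blue,black,white} → green.
Cell (r4,c1): row 4 has {red,blue,black,white}; column 1 has {red,yellow,black,white} → green.
Cell (r4,c3): row 4 has {red,blue,green,black,white}; column 3 has {blue,green,black,white} → yellow.
Cell (r5,c3): row 5 has {blue,green,yellow,black,white}; column 3 has {blue,green,yellow,black,white} → red.
Cell (r2,c1): row 2 has {red,green,yellow,black,white}; column 1 has {red,green,yellow,black,white} → blue.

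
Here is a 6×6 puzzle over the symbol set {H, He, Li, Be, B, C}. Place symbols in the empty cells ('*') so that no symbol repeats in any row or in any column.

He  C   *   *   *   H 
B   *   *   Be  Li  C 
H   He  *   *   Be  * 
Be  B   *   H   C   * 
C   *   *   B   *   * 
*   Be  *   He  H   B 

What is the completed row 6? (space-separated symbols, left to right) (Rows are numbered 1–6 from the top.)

Li Be C He H B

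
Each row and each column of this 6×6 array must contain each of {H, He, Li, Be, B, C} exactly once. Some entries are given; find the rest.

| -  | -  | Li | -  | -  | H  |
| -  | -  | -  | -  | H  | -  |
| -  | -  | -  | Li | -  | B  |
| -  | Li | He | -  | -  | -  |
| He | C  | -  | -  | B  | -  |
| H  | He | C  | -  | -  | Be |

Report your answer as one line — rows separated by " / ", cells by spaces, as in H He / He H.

Be B Li He C H / Li Be B C H He / C H Be Li He B / B Li He H Be C / He C H Be B Li / H He C B Li Be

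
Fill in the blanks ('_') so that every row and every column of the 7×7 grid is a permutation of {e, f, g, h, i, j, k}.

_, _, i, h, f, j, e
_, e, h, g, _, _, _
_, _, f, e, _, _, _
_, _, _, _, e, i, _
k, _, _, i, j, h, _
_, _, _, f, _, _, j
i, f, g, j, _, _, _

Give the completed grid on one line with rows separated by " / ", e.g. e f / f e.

g k i h f j e / j e h g i f k / h j f e g k i / f h j k e i g / k g e i j h f / e i k f h g j / i f g j k e h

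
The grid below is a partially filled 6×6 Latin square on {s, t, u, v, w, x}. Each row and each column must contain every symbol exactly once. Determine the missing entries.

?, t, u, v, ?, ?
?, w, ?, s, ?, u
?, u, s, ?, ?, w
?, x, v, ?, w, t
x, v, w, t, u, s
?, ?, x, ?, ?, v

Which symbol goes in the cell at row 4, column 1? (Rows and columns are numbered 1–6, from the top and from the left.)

s

Cell (r1,c6): row 1 has {t,u,v}; column 6 has {s,t,u,v,w} → x.
Cell (r2,c3): row 2 has {s,u,w}; column 3 has {s,u,v,w,x} → t.
Cell (r3,c4): row 3 has {s,u,w}; column 4 has {s,t,v} → x.
Cell (r4,c4): row 4 has {t,v,w,x}; column 4 has {s,t,v,x} → u.
Cell (r6,c2): row 6 has {v,x}; column 2 has {t,u,v,w,x} → s.
Cell (r6,c4): row 6 has {s,v,x}; column 4 has {s,t,u,v,x} → w.
Cell (r6,c5): row 6 has {s,v,w,x}; column 5 has {u,w} → t.
Cell (r1,c5): row 1 has {t,u,v,x}; column 5 has {t,u,w} → s.
Cell (r2,c1): row 2 has {s,t,u,w}; column 1 has {x} → v.
Cell (r2,c5): row 2 has {s,t,u,v,w}; column 5 has {s,t,u,w} → x.
Cell (r3,c1): row 3 has {s,u,w,x}; column 1 has {v,x} → t.
Cell (r3,c5): row 3 has {s,t,u,w,x}; column 5 has {s,t,u,w,x} → v.
Cell (r4,c1): row 4 has {t,u,v,w,x}; column 1 has {t,v,x} → s.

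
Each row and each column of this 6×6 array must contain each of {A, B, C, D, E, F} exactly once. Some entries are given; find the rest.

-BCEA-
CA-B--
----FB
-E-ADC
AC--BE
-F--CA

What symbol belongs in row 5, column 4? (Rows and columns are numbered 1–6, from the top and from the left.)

F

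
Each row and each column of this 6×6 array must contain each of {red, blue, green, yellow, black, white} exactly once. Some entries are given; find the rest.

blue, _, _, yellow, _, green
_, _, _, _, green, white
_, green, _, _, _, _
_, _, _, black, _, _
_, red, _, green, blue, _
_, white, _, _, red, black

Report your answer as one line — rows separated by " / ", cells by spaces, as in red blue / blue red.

blue black red yellow white green / black yellow blue red green white / red green yellow white black blue / green blue white black yellow red / white red black green blue yellow / yellow white green blue red black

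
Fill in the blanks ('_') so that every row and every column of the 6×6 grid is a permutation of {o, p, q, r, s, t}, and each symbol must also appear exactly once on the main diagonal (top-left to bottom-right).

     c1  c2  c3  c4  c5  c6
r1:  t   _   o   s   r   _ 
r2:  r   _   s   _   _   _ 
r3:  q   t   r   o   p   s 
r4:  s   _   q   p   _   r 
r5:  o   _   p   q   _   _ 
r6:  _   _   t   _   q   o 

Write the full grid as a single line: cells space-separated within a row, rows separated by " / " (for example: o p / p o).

row 2 has {r,s}; column 2 has {t}; the diagonal has {o,p,r,t} — only q is left for (r2,c2).
row 2 has {q,r,s}; column 4 has {o,p,q,s} — only t is left for (r2,c4).
row 2 has {q,r,s,t}; column 5 has {p,q,r} — only o is left for (r2,c5).
row 2 has {o,q,r,s,t}; column 6 has {o,r,s} — only p is left for (r2,c6).
row 4 has {p,q,r,s}; column 2 has {q,t} — only o is left for (r4,c2).
row 4 has {o,p,q,r,s}; column 5 has {o,p,q,r} — only t is left for (r4,c5).
row 5 has {o,p,q}; column 5 has {o,p,q,r,t}; the diagonal has {o,p,q,r,t} — only s is left for (r5,c5).
row 5 has {o,p,q,s}; column 6 has {o,p,r,s} — only t is left for (r5,c6).
row 6 has {o,q,t}; column 1 has {o,q,r,s,t} — only p is left for (r6,c1).
row 6 has {o,p,q,t}; column 4 has {o,p,q,s,t} — only r is left for (r6,c4).
row 1 has {o,r,s,t}; column 2 has {o,q,t} — only p is left for (r1,c2).
row 1 has {o,p,r,s,t}; column 6 has {o,p,r,s,t} — only q is left for (r1,c6).
row 5 has {o,p,q,s,t}; column 2 has {o,p,q,t} — only r is left for (r5,c2).
row 6 has {o,p,q,r,t}; column 2 has {o,p,q,r,t} — only s is left for (r6,c2).

t p o s r q / r q s t o p / q t r o p s / s o q p t r / o r p q s t / p s t r q o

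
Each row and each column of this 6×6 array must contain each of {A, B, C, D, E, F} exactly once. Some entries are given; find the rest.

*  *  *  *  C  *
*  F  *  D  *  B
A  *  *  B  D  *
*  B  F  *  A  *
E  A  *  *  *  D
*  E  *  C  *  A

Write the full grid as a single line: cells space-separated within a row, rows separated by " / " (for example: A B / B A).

row 1 has {C}; column 2 has {A,B,E,F} — only D is left for (r1,c2).
row 2 has {B,D,F}; column 1 has {A,E} — only C is left for (r2,c1).
row 2 has {B,C,D,F}; column 5 has {A,C,D} — only E is left for (r2,c5).
row 3 has {A,B,D}; column 2 has {A,B,D,E,F} — only C is left for (r3,c2).
row 3 has {A,B,C,D}; column 3 has {F} — only E is left for (r3,c3).
row 3 has {A,B,C,D,E}; column 6 has {A,B,D} — only F is left for (r3,c6).
row 4 has {A,B,F}; column 1 has {A,C,E} — only D is left for (r4,c1).
row 4 has {A,B,D,F}; column 4 has {B,C,D} — only E is left for (r4,c4).
row 4 has {A,B,D,E,F}; column 6 has {A,B,D,F} — only C is left for (r4,c6).
row 5 has {A,D,E}; column 4 has {B,C,D,E} — only F is left for (r5,c4).
row 5 has {A,D,E,F}; column 5 has {A,C,D,E} — only B is left for (r5,c5).
row 6 has {A,C,E}; column 5 has {A,B,C,D,E} — only F is left for (r6,c5).
row 1 has {C,D}; column 4 has {B,C,D,E,F} — only A is left for (r1,c4).
row 1 has {A,C,D}; column 6 has {A,B,C,D,F} — only E is left for (r1,c6).
row 2 has {B,C,D,E,F}; column 3 has {E,F} — only A is left for (r2,c3).
row 5 has {A,B,D,E,F}; column 3 has {A,E,F} — only C is left for (r5,c3).
row 6 has {A,C,E,F}; column 1 has {A,C,D,E} — only B is left for (r6,c1).
row 6 has {A,B,C,E,F}; column 3 has {A,C,E,F} — only D is left for (r6,c3).
row 1 has {A,C,D,E}; column 1 has {A,B,C,D,E} — only F is left for (r1,c1).
row 1 has {A,C,D,E,F}; column 3 has {A,C,D,E,F} — only B is left for (r1,c3).

F D B A C E / C F A D E B / A C E B D F / D B F E A C / E A C F B D / B E D C F A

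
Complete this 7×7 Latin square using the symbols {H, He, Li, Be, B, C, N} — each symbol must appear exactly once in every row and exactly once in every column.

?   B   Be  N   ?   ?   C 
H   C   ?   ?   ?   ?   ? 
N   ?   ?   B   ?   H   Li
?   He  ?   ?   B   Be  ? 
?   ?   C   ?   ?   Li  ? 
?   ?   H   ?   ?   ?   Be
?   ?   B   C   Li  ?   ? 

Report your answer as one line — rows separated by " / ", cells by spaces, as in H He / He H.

(r1,c6) = He
(r3,c2) = Be
(r3,c3) = He
(r3,c5) = C
(r7,c6) = N
(r1,c1) = Li
(r1,c5) = H
(r2,c6) = B
(r4,c1) = C
(r6,c6) = C
(r7,c2) = H
(r7,c7) = He
(r2,c7) = N
(r4,c7) = H
(r5,c2) = N
(r5,c7) = B
(r6,c2) = Li
(r6,c4) = He
(r6,c5) = N
(r7,c1) = Be
(r2,c3) = Li
(r2,c4) = Be
(r2,c5) = He
(r4,c3) = N
(r4,c4) = Li
(r5,c1) = He
(r5,c4) = H
(r5,c5) = Be
(r6,c1) = B

Li B Be N H He C / H C Li Be He B N / N Be He B C H Li / C He N Li B Be H / He N C H Be Li B / B Li H He N C Be / Be H B C Li N He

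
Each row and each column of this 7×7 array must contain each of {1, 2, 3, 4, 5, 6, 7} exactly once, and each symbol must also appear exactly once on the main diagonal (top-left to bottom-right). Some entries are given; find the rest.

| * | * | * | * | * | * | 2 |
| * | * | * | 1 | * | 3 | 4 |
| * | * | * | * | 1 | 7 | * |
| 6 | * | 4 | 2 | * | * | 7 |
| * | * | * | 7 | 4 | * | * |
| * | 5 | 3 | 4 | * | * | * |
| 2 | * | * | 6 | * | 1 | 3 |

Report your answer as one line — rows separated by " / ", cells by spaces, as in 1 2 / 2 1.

1 3 6 5 7 4 2 / 5 7 2 1 6 3 4 / 4 2 5 3 1 7 6 / 6 1 4 2 3 5 7 / 3 6 1 7 4 2 5 / 7 5 3 4 2 6 1 / 2 4 7 6 5 1 3

(r4,c6): row 4 has {2,4,6,7}; column 6 has {1,3,7}, so it must be 5.
(r6,c6): row 6 has {3,4,5}; column 6 has {1,3,5,7}; the diagonal has {2,3,4}, so it must be 6.
(r6,c7): row 6 has {3,4,5,6}; column 7 has {2,3,4,7}, so it must be 1.
(r1,c6): row 1 has {2}; column 6 has {1,3,5,6,7}, so it must be 4.
(r2,c2): row 2 has {1,3,4}; column 2 has {5}; the diagonal has {2,3,4,6}, so it must be 7.
(r3,c3): row 3 has {1,7}; column 3 has {3,4}; the diagonal has {2,3,4,6,7}, so it must be 5.
(r3,c4): row 3 has {1,5,7}; column 4 has {1,2,4,6,7}, so it must be 3.
(r3,c7): row 3 has {1,3,5,7}; column 7 has {1,2,3,4,7}, so it must be 6.
(r4,c5): row 4 has {2,4,5,6,7}; column 5 has {1,4}, so it must be 3.
(r5,c6): row 5 has {4,7}; column 6 has {1,3,4,5,6,7}, so it must be 2.
(r5,c7): row 5 has {2,4,7}; column 7 has {1,2,3,4,6,7}, so it must be 5.
(r6,c1): row 6 has {1,3,4,5,6}; column 1 has {2,6}, so it must be 7.
(r6,c5): row 6 has {1,3,4,5,6,7}; column 5 has {1,3,4}, so it must be 2.
(r7,c2): row 7 has {1,2,3,6}; column 2 has {5,7}, so it must be 4.
(r7,c3): row 7 has {1,2,3,4,6}; column 3 has {3,4,5}, so it must be 7.
(r7,c5): row 7 has {1,2,3,4,6,7}; column 5 has {1,2,3,4}, so it must be 5.
(r1,c1): row 1 has {2,4}; column 1 has {2,6,7}; the diagonal has {2,3,4,5,6,7}, so it must be 1.
(r1,c3): row 1 has {1,2,4}; column 3 has {3,4,5,7}, so it must be 6.
(r1,c4): row 1 has {1,2,4,6}; column 4 has {1,2,3,4,6,7}, so it must be 5.
(r1,c5): row 1 has {1,2,4,5,6}; column 5 has {1,2,3,4,5}, so it must be 7.
(r2,c1): row 2 has {1,3,4,7}; column 1 has {1,2,6,7}, so it must be 5.
(r2,c3): row 2 has {1,3,4,5,7}; column 3 has {3,4,5,6,7}, so it must be 2.
(r2,c5): row 2 has {1,2,3,4,5,7}; column 5 has {1,2,3,4,5,7}, so it must be 6.
(r3,c1): row 3 has {1,3,5,6,7}; column 1 has {1,2,5,6,7}, so it must be 4.
(r3,c2): row 3 has {1,3,4,5,6,7}; column 2 has {4,5,7}, so it must be 2.
(r4,c2): row 4 has {2,3,4,5,6,7}; column 2 has {2,4,5,7}, so it must be 1.
(r5,c1): row 5 has {2,4,5,7}; column 1 has {1,2,4,5,6,7}, so it must be 3.
(r5,c2): row 5 has {2,3,4,5,7}; column 2 has {1,2,4,5,7}, so it must be 6.
(r5,c3): row 5 has {2,3,4,5,6,7}; column 3 has {2,3,4,5,6,7}, so it must be 1.
(r1,c2): row 1 has {1,2,4,5,6,7}; column 2 has {1,2,4,5,6,7}, so it must be 3.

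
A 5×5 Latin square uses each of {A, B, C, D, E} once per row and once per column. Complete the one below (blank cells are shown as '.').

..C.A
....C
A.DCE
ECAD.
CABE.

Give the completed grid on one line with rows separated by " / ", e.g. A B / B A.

D E C B A / B D E A C / A B D C E / E C A D B / C A B E D

(r1,c4) = B
(r2,c3) = E
(r2,c4) = A
(r3,c2) = B
(r4,c5) = B
(r5,c5) = D
(r1,c1) = D
(r1,c2) = E
(r2,c1) = B
(r2,c2) = D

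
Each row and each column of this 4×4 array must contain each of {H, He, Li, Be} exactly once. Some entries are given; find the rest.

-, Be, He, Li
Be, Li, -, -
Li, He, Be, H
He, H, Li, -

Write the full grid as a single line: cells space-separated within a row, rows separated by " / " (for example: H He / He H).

H Be He Li / Be Li H He / Li He Be H / He H Li Be

row 1 has {He,Li,Be}; column 1 has {He,Li,Be} — only H is left for (r1,c1).
row 2 has {Li,Be}; column 3 has {He,Li,Be} — only H is left for (r2,c3).
row 2 has {H,Li,Be}; column 4 has {H,Li} — only He is left for (r2,c4).
row 4 has {H,He,Li}; column 4 has {H,He,Li} — only Be is left for (r4,c4).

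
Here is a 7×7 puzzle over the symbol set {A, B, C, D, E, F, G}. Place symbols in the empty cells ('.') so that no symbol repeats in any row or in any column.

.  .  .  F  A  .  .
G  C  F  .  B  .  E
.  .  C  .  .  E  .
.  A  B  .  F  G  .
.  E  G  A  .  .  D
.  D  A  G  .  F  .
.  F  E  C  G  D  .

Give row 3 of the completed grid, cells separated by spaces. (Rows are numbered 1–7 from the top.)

A G C B D E F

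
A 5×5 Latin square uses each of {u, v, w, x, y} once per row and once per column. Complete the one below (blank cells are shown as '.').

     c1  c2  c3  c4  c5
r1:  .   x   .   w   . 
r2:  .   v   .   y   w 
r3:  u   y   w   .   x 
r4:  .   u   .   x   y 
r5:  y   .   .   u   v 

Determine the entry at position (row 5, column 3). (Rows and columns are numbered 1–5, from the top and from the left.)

x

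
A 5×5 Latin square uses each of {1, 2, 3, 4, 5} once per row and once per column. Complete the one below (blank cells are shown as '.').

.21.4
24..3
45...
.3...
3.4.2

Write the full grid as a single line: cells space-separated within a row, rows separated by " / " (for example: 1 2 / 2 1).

5 2 1 3 4 / 2 4 5 1 3 / 4 5 3 2 1 / 1 3 2 4 5 / 3 1 4 5 2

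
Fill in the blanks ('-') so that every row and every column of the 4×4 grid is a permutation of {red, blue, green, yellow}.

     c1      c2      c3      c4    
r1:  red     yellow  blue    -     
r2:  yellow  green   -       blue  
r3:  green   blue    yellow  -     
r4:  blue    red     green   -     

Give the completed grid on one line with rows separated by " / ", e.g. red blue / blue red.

(r1,c4) = green
(r2,c3) = red
(r3,c4) = red
(r4,c4) = yellow

red yellow blue green / yellow green red blue / green blue yellow red / blue red green yellow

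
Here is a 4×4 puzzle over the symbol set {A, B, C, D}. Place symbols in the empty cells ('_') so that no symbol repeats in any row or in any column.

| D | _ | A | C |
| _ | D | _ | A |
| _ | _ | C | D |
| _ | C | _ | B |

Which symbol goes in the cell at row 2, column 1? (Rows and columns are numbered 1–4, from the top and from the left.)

(r1,c2) = B
(r2,c3) = B
(r3,c2) = A
(r4,c1) = A
(r4,c3) = D
(r2,c1) = C

C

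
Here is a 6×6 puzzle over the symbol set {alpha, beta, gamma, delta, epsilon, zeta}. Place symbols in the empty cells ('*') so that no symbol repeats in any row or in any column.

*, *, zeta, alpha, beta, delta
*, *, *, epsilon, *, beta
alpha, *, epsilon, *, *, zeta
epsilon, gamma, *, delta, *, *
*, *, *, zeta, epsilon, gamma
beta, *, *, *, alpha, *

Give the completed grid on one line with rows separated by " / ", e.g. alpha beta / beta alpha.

At row 1, column 1: row 1 has {alpha,beta,delta,zeta}; column 1 has {alpha,beta,epsilon}; that leaves gamma.
At row 1, column 2: row 1 has {alpha,beta,gamma,delta,zeta}; column 2 has {gamma}; that leaves epsilon.
At row 4, column 5: row 4 has {gamma,delta,epsilon}; column 5 has {alpha,beta,epsilon}; that leaves zeta.
At row 4, column 6: row 4 has {gamma,delta,epsilon,zeta}; column 6 has {beta,gamma,delta,zeta}; that leaves alpha.
At row 5, column 1: row 5 has {gamma,epsilon,zeta}; column 1 has {alpha,beta,gamma,epsilon}; that leaves delta.
At row 6, column 4: row 6 has {alpha,beta}; column 4 has {alpha,delta,epsilon,zeta}; that leaves gamma.
At row 6, column 6: row 6 has {alpha,beta,gamma}; column 6 has {alpha,beta,gamma,delta,zeta}; that leaves epsilon.
At row 2, column 1: row 2 has {beta,epsilon}; column 1 has {alpha,beta,gamma,delta,epsilon}; that leaves zeta.
At row 3, column 4: row 3 has {alpha,epsilon,zeta}; column 4 has {alpha,gamma,delta,epsilon,zeta}; that leaves beta.
At row 4, column 3: row 4 has {alpha,gamma,delta,epsilon,zeta}; column 3 has {epsilon,zeta}; that leaves beta.
At row 5, column 3: row 5 has {gamma,delta,epsilon,zeta}; column 3 has {beta,epsilon,zeta}; that leaves alpha.
At row 6, column 3: row 6 has {alpha,beta,gamma,epsilon}; column 3 has {alpha,beta,epsilon,zeta}; that leaves delta.
At row 2, column 3: row 2 has {beta,epsilon,zeta}; column 3 has {alpha,beta,delta,epsilon,zeta}; that leaves gamma.
At row 2, column 5: row 2 has {beta,gamma,epsilon,zeta}; column 5 has {alpha,beta,epsilon,zeta}; that leaves delta.
At row 3, column 2: row 3 has {alpha,beta,epsilon,zeta}; column 2 has {gamma,epsilon}; that leaves delta.
At row 3, column 5: row 3 has {alpha,beta,delta,epsilon,zeta}; column 5 has {alpha,beta,delta,epsilon,zeta}; that leaves gamma.
At row 5, column 2: row 5 has {alpha,gamma,delta,epsilon,zeta}; column 2 has {gamma,delta,epsilon}; that leaves beta.
At row 6, column 2: row 6 has {alpha,beta,gamma,delta,epsilon}; column 2 has {beta,gamma,delta,epsilon}; that leaves zeta.
At row 2, column 2: row 2 has {beta,gamma,delta,epsilon,zeta}; column 2 has {beta,gamma,delta,epsilon,zeta}; that leaves alpha.

gamma epsilon zeta alpha beta delta / zeta alpha gamma epsilon delta beta / alpha delta epsilon beta gamma zeta / epsilon gamma beta delta zeta alpha / delta beta alpha zeta epsilon gamma / beta zeta delta gamma alpha epsilon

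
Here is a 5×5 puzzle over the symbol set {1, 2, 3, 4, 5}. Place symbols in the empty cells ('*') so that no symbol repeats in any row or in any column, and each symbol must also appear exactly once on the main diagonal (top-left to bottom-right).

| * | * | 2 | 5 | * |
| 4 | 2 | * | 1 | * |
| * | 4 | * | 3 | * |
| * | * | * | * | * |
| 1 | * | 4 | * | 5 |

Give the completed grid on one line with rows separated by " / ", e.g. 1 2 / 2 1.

3 1 2 5 4 / 4 2 5 1 3 / 5 4 1 3 2 / 2 5 3 4 1 / 1 3 4 2 5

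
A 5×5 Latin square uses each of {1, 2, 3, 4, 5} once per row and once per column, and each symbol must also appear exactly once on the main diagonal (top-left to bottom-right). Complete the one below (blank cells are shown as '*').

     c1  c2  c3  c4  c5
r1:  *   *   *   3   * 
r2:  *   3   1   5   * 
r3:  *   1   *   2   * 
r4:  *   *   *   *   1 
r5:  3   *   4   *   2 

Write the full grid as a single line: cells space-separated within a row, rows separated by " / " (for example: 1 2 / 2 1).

1 4 2 3 5 / 2 3 1 5 4 / 4 1 5 2 3 / 5 2 3 4 1 / 3 5 4 1 2

At row 2, column 5: row 2 has {1,3,5}; column 5 has {1,2}; that leaves 4.
At row 3, column 3: row 3 has {1,2}; column 3 has {1,4}; the diagonal has {2,3}; that leaves 5.
At row 3, column 5: row 3 has {1,2,5}; column 5 has {1,2,4}; that leaves 3.
At row 4, column 4: row 4 has {1}; column 4 has {2,3,5}; the diagonal has {2,3,5}; that leaves 4.
At row 5, column 2: row 5 has {2,3,4}; column 2 has {1,3}; that leaves 5.
At row 5, column 4: row 5 has {2,3,4,5}; column 4 has {2,3,4,5}; that leaves 1.
At row 1, column 1: row 1 has {3}; column 1 has {3}; the diagonal has {2,3,4,5}; that leaves 1.
At row 1, column 3: row 1 has {1,3}; column 3 has {1,4,5}; that leaves 2.
At row 1, column 5: row 1 has {1,2,3}; column 5 has {1,2,3,4}; that leaves 5.
At row 2, column 1: row 2 has {1,3,4,5}; column 1 has {1,3}; that leaves 2.
At row 3, column 1: row 3 has {1,2,3,5}; column 1 has {1,2,3}; that leaves 4.
At row 4, column 1: row 4 has {1,4}; column 1 has {1,2,3,4}; that leaves 5.
At row 4, column 2: row 4 has {1,4,5}; column 2 has {1,3,5}; that leaves 2.
At row 4, column 3: row 4 has {1,2,4,5}; column 3 has {1,2,4,5}; that leaves 3.
At row 1, column 2: row 1 has {1,2,3,5}; column 2 has {1,2,3,5}; that leaves 4.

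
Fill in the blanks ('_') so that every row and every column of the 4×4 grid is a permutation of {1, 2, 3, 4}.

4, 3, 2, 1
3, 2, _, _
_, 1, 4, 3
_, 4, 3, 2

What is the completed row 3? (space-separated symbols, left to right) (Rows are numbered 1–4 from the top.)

2 1 4 3

Cell (r2,c3): row 2 has {2,3}; column 3 has {2,3,4} → 1.
Cell (r2,c4): row 2 has {1,2,3}; column 4 has {1,2,3} → 4.
Cell (r3,c1): row 3 has {1,3,4}; column 1 has {3,4} → 2.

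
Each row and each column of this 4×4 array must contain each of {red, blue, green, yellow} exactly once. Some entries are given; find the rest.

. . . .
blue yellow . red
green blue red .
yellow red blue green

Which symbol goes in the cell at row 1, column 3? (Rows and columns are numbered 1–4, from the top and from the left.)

yellow

Cell (r1,c1): row 1 is empty so far; column 1 has {blue,green,yellow} → red.
Cell (r1,c2): row 1 has {red}; column 2 has {red,blue,yellow} → green.
Cell (r1,c3): row 1 has {red,green}; column 3 has {red,blue} → yellow.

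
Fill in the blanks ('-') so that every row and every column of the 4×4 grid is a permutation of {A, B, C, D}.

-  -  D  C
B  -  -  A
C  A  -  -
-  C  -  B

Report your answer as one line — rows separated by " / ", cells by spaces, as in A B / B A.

A B D C / B D C A / C A B D / D C A B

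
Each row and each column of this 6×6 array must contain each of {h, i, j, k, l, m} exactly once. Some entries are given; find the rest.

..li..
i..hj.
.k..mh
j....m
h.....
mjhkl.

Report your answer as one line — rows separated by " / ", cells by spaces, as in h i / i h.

(r1,c1): row 1 has {i,l}; column 1 has {h,i,j,m}, so it must be k.
(r1,c5): row 1 has {i,k,l}; column 5 has {j,l,m}, so it must be h.
(r1,c6): row 1 has {h,i,k,l}; column 6 has {h,m}, so it must be j.
(r3,c1): row 3 has {h,k,m}; column 1 has {h,i,j,k,m}, so it must be l.
(r3,c4): row 3 has {h,k,l,m}; column 4 has {h,i,k}, so it must be j.
(r4,c4): row 4 has {j,m}; column 4 has {h,i,j,k}, so it must be l.
(r5,c4): row 5 has {h}; column 4 has {h,i,j,k,l}, so it must be m.
(r6,c6): row 6 has {h,j,k,l,m}; column 6 has {h,j,m}, so it must be i.
(r1,c2): row 1 has {h,i,j,k,l}; column 2 has {j,k}, so it must be m.
(r2,c2): row 2 has {h,i,j}; column 2 has {j,k,m}, so it must be l.
(r2,c6): row 2 has {h,i,j,l}; column 6 has {h,i,j,m}, so it must be k.
(r3,c3): row 3 has {h,j,k,l,m}; column 3 has {h,l}, so it must be i.
(r4,c3): row 4 has {j,l,m}; column 3 has {h,i,l}, so it must be k.
(r4,c5): row 4 has {j,k,l,m}; column 5 has {h,j,l,m}, so it must be i.
(r5,c2): row 5 has {h,m}; column 2 has {j,k,l,m}, so it must be i.
(r5,c3): row 5 has {h,i,m}; column 3 has {h,i,k,l}, so it must be j.
(r5,c5): row 5 has {h,i,j,m}; column 5 has {h,i,j,l,m}, so it must be k.
(r5,c6): row 5 has {h,i,j,k,m}; column 6 has {h,i,j,k,m}, so it must be l.
(r2,c3): row 2 has {h,i,j,k,l}; column 3 has {h,i,j,k,l}, so it must be m.
(r4,c2): row 4 has {i,j,k,l,m}; column 2 has {i,j,k,l,m}, so it must be h.

k m l i h j / i l m h j k / l k i j m h / j h k l i m / h i j m k l / m j h k l i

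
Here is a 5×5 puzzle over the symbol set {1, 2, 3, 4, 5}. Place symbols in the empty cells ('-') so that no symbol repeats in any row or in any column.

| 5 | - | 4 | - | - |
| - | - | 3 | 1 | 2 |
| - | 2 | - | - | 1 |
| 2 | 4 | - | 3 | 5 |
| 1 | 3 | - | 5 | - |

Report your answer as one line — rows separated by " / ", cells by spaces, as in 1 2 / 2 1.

Cell (r1,c2): row 1 has {4,5}; column 2 has {2,3,4} → 1.
Cell (r1,c4): row 1 has {1,4,5}; column 4 has {1,3,5} → 2.
Cell (r1,c5): row 1 has {1,2,4,5}; column 5 has {1,2,5} → 3.
Cell (r2,c1): row 2 has {1,2,3}; column 1 has {1,2,5} → 4.
Cell (r2,c2): row 2 has {1,2,3,4}; column 2 has {1,2,3,4} → 5.
Cell (r3,c1): row 3 has {1,2}; column 1 has {1,2,4,5} → 3.
Cell (r3,c3): row 3 has {1,2,3}; column 3 has {3,4} → 5.
Cell (r3,c4): row 3 has {1,2,3,5}; column 4 has {1,2,3,5} → 4.
Cell (r4,c3): row 4 has {2,3,4,5}; column 3 has {3,4,5} → 1.
Cell (r5,c3): row 5 has {1,3,5}; column 3 has {1,3,4,5} → 2.
Cell (r5,c5): row 5 has {1,2,3,5}; column 5 has {1,2,3,5} → 4.

5 1 4 2 3 / 4 5 3 1 2 / 3 2 5 4 1 / 2 4 1 3 5 / 1 3 2 5 4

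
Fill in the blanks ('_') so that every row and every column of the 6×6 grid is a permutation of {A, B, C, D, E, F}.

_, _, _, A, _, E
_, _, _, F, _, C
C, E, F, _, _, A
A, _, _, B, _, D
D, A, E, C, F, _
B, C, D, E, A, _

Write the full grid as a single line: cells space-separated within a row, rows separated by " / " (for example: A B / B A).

F D B A C E / E B A F D C / C E F D B A / A F C B E D / D A E C F B / B C D E A F

(r1,c1) = F
(r2,c1) = E
(r3,c4) = D
(r3,c5) = B
(r4,c2) = F
(r4,c3) = C
(r4,c5) = E
(r5,c6) = B
(r6,c6) = F
(r1,c3) = B
(r2,c3) = A
(r2,c5) = D
(r1,c2) = D
(r1,c5) = C
(r2,c2) = B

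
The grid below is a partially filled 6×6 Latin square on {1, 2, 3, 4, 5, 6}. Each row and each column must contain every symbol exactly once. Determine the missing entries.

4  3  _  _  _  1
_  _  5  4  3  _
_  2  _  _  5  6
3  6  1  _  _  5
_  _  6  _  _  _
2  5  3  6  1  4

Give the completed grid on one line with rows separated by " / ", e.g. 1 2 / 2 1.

4 3 2 5 6 1 / 6 1 5 4 3 2 / 1 2 4 3 5 6 / 3 6 1 2 4 5 / 5 4 6 1 2 3 / 2 5 3 6 1 4

At row 1, column 3: row 1 has {1,3,4}; column 3 has {1,3,5,6}; that leaves 2.
At row 1, column 4: row 1 has {1,2,3,4}; column 4 has {4,6}; that leaves 5.
At row 1, column 5: row 1 has {1,2,3,4,5}; column 5 has {1,3,5}; that leaves 6.
At row 2, column 2: row 2 has {3,4,5}; column 2 has {2,3,5,6}; that leaves 1.
At row 2, column 6: row 2 has {1,3,4,5}; column 6 has {1,4,5,6}; that leaves 2.
At row 3, column 1: row 3 has {2,5,6}; column 1 has {2,3,4}; that leaves 1.
At row 3, column 3: row 3 has {1,2,5,6}; column 3 has {1,2,3,5,6}; that leaves 4.
At row 3, column 4: row 3 has {1,2,4,5,6}; column 4 has {4,5,6}; that leaves 3.
At row 4, column 4: row 4 has {1,3,5,6}; column 4 has {3,4,5,6}; that leaves 2.
At row 4, column 5: row 4 has {1,2,3,5,6}; column 5 has {1,3,5,6}; that leaves 4.
At row 5, column 1: row 5 has {6}; column 1 has {1,2,3,4}; that leaves 5.
At row 5, column 2: row 5 has {5,6}; column 2 has {1,2,3,5,6}; that leaves 4.
At row 5, column 4: row 5 has {4,5,6}; column 4 has {2,3,4,5,6}; that leaves 1.
At row 5, column 5: row 5 has {1,4,5,6}; column 5 has {1,3,4,5,6}; that leaves 2.
At row 5, column 6: row 5 has {1,2,4,5,6}; column 6 has {1,2,4,5,6}; that leaves 3.
At row 2, column 1: row 2 has {1,2,3,4,5}; column 1 has {1,2,3,4,5}; that leaves 6.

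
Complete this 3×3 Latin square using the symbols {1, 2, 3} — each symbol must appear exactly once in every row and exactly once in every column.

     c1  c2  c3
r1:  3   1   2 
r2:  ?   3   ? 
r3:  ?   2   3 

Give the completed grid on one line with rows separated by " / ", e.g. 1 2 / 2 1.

3 1 2 / 2 3 1 / 1 2 3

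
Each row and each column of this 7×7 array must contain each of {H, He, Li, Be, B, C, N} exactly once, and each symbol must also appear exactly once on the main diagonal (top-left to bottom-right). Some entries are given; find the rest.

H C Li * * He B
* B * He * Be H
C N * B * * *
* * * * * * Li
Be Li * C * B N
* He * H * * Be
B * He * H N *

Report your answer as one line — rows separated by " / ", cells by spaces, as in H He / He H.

H C Li Be N He B / Li B N He C Be H / C N Be B Li H He / He H B N Be C Li / Be Li H C He B N / N He C H B Li Be / B Be He Li H N C

(r3,c3) = Be
(r3,c7) = He
(r4,c4) = N
(r5,c3) = H
(r5,c5) = He
(r7,c2) = Be
(r7,c4) = Li
(r7,c7) = C
(r1,c4) = Be
(r1,c5) = N
(r3,c5) = Li
(r3,c6) = H
(r4,c1) = He
(r4,c2) = H
(r4,c6) = C
(r6,c6) = Li
(r2,c5) = C
(r4,c3) = B
(r4,c5) = Be
(r6,c1) = N
(r6,c3) = C
(r6,c5) = B
(r2,c1) = Li
(r2,c3) = N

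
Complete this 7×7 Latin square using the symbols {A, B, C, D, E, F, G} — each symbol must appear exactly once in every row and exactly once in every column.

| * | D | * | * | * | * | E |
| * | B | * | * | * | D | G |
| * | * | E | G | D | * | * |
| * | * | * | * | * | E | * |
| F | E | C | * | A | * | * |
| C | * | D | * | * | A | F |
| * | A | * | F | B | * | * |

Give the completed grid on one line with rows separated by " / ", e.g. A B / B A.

G D A C F B E / A B F E C D G / B C E G D F A / D F B A G E C / F E C D A G B / C G D B E A F / E A G F B C D

At row 6, column 2: row 6 has {A,C,D,F}; column 2 has {A,B,D,E}; that leaves G.
At row 6, column 5: row 6 has {A,C,D,F,G}; column 5 has {A,B,D}; that leaves E.
At row 7, column 3: row 7 has {A,B,F}; column 3 has {C,D,E}; that leaves G.
At row 7, column 6: row 7 has {A,B,F,G}; column 6 has {A,D,E}; that leaves C.
At row 7, column 7: row 7 has {A,B,C,F,G}; column 7 has {E,F,G}; that leaves D.
At row 5, column 7: row 5 has {A,C,E,F}; column 7 has {D,E,F,G}; that leaves B.
At row 6, column 4: row 6 has {A,C,D,E,F,G}; column 4 has {F,G}; that leaves B.
At row 7, column 1: row 7 has {A,B,C,D,F,G}; column 1 has {C,F}; that leaves E.
At row 2, column 1: row 2 has {B,D,G}; column 1 has {C,E,F}; that leaves A.
At row 2, column 3: row 2 has {A,B,D,G}; column 3 has {C,D,E,G}; that leaves F.
At row 2, column 5: row 2 has {A,B,D,F,G}; column 5 has {A,B,D,E}; that leaves C.
At row 3, column 1: row 3 has {D,E,G}; column 1 has {A,C,E,F}; that leaves B.
At row 3, column 6: row 3 has {B,D,E,G}; column 6 has {A,C,D,E}; that leaves F.
At row 5, column 4: row 5 has {A,B,C,E,F}; column 4 has {B,F,G}; that leaves D.
At row 5, column 6: row 5 has {A,B,C,D,E,F}; column 6 has {A,C,D,E,F}; that leaves G.
At row 1, column 1: row 1 has {D,E}; column 1 has {A,B,C,E,F}; that leaves G.
At row 1, column 5: row 1 has {D,E,G}; column 5 has {A,B,C,D,E}; that leaves F.
At row 1, column 6: row 1 has {D,E,F,G}; column 6 has {A,C,D,E,F,G}; that leaves B.
At row 2, column 4: row 2 has {A,B,C,D,F,G}; column 4 has {B,D,F,G}; that leaves E.
At row 3, column 2: row 3 has {B,D,E,F,G}; column 2 has {A,B,D,E,G}; that leaves C.
At row 3, column 7: row 3 has {B,C,D,E,F,G}; column 7 has {B,D,E,F,G}; that leaves A.
At row 4, column 1: row 4 has {E}; column 1 has {A,B,C,E,F,G}; that leaves D.
At row 4, column 2: row 4 has {D,E}; column 2 has {A,B,C,D,E,G}; that leaves F.
At row 4, column 5: row 4 has {D,E,F}; column 5 has {A,B,C,D,E,F}; that leaves G.
At row 4, column 7: row 4 has {D,E,F,G}; column 7 has {A,B,D,E,F,G}; that leaves C.
At row 1, column 3: row 1 has {B,D,E,F,G}; column 3 has {C,D,E,F,G}; that leaves A.
At row 1, column 4: row 1 has {A,B,D,E,F,G}; column 4 has {B,D,E,F,G}; that leaves C.
At row 4, column 3: row 4 has {C,D,E,F,G}; column 3 has {A,C,D,E,F,G}; that leaves B.
At row 4, column 4: row 4 has {B,C,D,E,F,G}; column 4 has {B,C,D,E,F,G}; that leaves A.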